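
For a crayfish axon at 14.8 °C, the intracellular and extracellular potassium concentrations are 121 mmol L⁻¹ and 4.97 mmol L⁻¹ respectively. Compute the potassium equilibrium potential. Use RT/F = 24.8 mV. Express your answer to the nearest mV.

-79 mV

E = (24.8/z) · ln([K⁺]_out/[K⁺]_in) with z = +1.
= (24.8/1) · ln(4.97/121) = 24.80 · ln(0.04107)
= 24.80 · (-3.1924) = -79.17 mV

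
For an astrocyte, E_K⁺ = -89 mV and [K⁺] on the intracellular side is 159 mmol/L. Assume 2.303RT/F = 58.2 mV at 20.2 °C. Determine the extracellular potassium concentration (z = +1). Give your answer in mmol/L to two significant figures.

4.7 mmol/L

Nernst: E = (58.2/1) · log₁₀([out]/[in]), so log₁₀([out]/[in]) = -89.0 × 1 / 58.2 = -1.5292.
[out]/[in] = 10^(-1.5292) = 0.02957.
[out] = 0.02957 × 159 = 4.701 mmol/L.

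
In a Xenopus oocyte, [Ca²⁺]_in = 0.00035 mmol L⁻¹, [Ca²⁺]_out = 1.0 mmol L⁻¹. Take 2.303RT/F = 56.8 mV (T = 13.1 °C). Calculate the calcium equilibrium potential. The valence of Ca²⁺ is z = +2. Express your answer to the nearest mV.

E = (56.8/z) · log₁₀([Ca²⁺]_out/[Ca²⁺]_in) with z = +2.
= (56.8/2) · log₁₀(1.0/0.00035) = 28.40 · log₁₀(2857)
= 28.40 · (3.4559) = 98.15 mV

98 mV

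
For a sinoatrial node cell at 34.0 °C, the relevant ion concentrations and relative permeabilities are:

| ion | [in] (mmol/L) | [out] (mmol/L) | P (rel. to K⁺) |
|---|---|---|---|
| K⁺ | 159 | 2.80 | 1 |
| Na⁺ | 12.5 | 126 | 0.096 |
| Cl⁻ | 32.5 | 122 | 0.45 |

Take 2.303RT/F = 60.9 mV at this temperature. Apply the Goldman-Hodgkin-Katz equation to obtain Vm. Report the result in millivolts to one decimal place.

-52.5 mV

Vm = 60.9 · log₁₀[(Σ P·[cation]ₒ + Σ P·[anion]ᵢ) / (Σ P·[cation]ᵢ + Σ P·[anion]ₒ)]
Numerator = 1×2.80 + 0.096×126 + 0.45×32.5 = 29.52
Denominator = 1×159 + 0.096×12.5 + 0.45×122 = 215.1
Vm = 60.9 · log₁₀(0.13724) = 60.9 × (-0.8625) = -52.53 mV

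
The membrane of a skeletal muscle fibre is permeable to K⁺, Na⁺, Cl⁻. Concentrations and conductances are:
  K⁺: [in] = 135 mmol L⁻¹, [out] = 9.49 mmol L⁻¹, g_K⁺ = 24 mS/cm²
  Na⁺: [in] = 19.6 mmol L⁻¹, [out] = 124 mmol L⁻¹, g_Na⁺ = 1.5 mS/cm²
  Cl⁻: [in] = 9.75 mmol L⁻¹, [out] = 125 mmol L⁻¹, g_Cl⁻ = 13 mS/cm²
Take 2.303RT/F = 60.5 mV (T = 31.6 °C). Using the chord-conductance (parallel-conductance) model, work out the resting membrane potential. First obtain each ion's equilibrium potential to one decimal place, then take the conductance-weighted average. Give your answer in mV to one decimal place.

E_K⁺ = (60.5/1)·log₁₀(9.49/135) = -69.8 mV
E_Na⁺ = (60.5/1)·log₁₀(124/19.6) = 48.5 mV
E_Cl⁻ = (60.5/-1)·log₁₀(125/9.75) = -67.0 mV
Vm = (Σ gᵢEᵢ)/(Σ gᵢ) = (24·-69.8 + 1.5·48.5 + 13·-67.0) / (24 + 1.5 + 13)
= -2473.45 / 38.5 = -64.25 mV

-64.2 mV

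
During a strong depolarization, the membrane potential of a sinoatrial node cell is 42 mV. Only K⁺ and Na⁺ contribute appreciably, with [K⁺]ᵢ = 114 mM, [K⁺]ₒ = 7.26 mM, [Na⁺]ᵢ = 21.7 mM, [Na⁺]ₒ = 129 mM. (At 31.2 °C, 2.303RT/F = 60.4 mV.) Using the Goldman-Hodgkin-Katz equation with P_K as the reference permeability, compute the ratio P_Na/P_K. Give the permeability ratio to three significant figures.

26.1

Let α = P_Na/P_K. GHK: Vm = 60.4·log₁₀[(Kₒ + α·Naₒ)/(Kᵢ + α·Naᵢ)].
10^(Vm/60.4) = 10^(42.0/60.4) = 4.9587
So 4.9587·(Kᵢ + α·Naᵢ) = Kₒ + α·Naₒ → α = (4.9587·114.0 − 7.26) / (129.0 − 4.9587·21.7)
α = (565.3 − 7.26) / (129.0 − 107.6) = 558/21.4 = 26.08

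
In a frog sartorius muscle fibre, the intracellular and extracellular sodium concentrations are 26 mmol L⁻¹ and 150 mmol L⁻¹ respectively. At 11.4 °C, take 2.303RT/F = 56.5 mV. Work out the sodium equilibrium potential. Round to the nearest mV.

43 mV

E = (56.5/z) · log₁₀([Na⁺]_out/[Na⁺]_in) with z = +1.
= (56.5/1) · log₁₀(150/26) = 56.50 · log₁₀(5.769)
= 56.50 · (0.7611) = 43.00 mV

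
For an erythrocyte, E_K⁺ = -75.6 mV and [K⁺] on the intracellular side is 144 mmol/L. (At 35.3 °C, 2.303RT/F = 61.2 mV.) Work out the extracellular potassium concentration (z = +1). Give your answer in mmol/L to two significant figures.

Nernst: E = (61.2/1) · log₁₀([out]/[in]), so log₁₀([out]/[in]) = -75.6 × 1 / 61.2 = -1.2353.
[out]/[in] = 10^(-1.2353) = 0.05817.
[out] = 0.05817 × 144 = 8.377 mmol/L.

8.4 mmol/L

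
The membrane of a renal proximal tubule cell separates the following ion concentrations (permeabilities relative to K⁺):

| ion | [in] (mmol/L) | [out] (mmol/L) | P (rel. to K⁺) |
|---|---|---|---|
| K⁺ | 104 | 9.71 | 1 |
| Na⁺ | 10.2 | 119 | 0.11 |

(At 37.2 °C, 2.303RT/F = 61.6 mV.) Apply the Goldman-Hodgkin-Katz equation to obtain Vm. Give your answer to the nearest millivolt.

Vm = 61.6 · log₁₀[(Σ P·[cation]ₒ + Σ P·[anion]ᵢ) / (Σ P·[cation]ᵢ + Σ P·[anion]ₒ)]
Numerator = 1×9.71 + 0.11×119 = 22.8
Denominator = 1×104 + 0.11×10.2 = 105.1
Vm = 61.6 · log₁₀(0.21689) = 61.6 × (-0.6638) = -40.89 mV

-41 mV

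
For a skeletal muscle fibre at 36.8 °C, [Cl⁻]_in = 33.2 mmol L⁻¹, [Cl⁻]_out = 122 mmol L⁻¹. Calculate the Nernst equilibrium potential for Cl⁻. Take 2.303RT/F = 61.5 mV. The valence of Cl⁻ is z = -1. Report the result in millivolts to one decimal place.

-34.8 mV

E = (61.5/z) · log₁₀([Cl⁻]_out/[Cl⁻]_in) with z = -1.
For an anion, dividing by z = -1 reverses the sign.
= (61.5/-1) · log₁₀(122/33.2) = -61.50 · log₁₀(3.675)
= -61.50 · (0.5652) = -34.76 mV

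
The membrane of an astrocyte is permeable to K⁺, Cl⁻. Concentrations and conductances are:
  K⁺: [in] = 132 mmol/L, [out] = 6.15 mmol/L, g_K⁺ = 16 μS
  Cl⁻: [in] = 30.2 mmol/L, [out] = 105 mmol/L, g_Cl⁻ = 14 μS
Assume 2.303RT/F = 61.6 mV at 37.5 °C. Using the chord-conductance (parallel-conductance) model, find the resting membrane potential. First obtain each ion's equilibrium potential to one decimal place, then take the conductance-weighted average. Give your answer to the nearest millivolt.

-59 mV

E_K⁺ = (61.6/1)·log₁₀(6.15/132) = -82.0 mV
E_Cl⁻ = (61.6/-1)·log₁₀(105/30.2) = -33.3 mV
Vm = (Σ gᵢEᵢ)/(Σ gᵢ) = (16·-82.0 + 14·-33.3) / (16 + 14)
= -1778.20 / 30 = -59.27 mV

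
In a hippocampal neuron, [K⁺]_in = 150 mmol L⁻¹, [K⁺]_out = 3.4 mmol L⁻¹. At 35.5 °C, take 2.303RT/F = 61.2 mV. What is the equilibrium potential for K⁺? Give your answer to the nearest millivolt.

E = (61.2/z) · log₁₀([K⁺]_out/[K⁺]_in) with z = +1.
= (61.2/1) · log₁₀(3.4/150) = 61.20 · log₁₀(0.02267)
= 61.20 · (-1.6446) = -100.65 mV

-101 mV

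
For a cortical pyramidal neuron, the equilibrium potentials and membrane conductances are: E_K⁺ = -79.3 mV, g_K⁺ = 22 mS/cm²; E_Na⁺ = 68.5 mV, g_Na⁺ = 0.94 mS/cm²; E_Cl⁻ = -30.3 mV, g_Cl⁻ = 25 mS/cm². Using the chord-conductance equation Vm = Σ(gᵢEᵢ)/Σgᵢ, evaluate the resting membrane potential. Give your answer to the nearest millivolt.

-51 mV

Σ gᵢEᵢ = 22·(-79.3) + 0.94·(68.5) + 25·(-30.3) = -2437.71
Σ gᵢ = 22 + 0.94 + 25 = 47.94
Vm = -2437.71 / 47.94 = -50.85 mV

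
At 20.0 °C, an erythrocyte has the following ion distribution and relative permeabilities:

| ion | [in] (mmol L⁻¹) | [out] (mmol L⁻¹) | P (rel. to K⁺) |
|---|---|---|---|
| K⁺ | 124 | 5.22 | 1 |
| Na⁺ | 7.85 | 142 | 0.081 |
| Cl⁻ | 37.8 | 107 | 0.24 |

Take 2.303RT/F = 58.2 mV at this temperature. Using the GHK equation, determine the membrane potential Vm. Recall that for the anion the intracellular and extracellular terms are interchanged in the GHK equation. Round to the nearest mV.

-45 mV

Vm = 58.2 · log₁₀[(Σ P·[cation]ₒ + Σ P·[anion]ᵢ) / (Σ P·[cation]ᵢ + Σ P·[anion]ₒ)]
Numerator = 1×5.22 + 0.081×142 + 0.24×37.8 = 25.79
Denominator = 1×124 + 0.081×7.85 + 0.24×107 = 150.3
Vm = 58.2 · log₁₀(0.1716) = 58.2 × (-0.7655) = -44.55 mV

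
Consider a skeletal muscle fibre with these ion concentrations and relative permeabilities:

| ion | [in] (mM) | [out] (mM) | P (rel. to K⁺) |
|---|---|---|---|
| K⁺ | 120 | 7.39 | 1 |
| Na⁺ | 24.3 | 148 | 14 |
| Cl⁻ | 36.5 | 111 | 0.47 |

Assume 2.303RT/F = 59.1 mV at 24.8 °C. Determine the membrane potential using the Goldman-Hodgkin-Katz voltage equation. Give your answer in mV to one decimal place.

Vm = 59.1 · log₁₀[(Σ P·[cation]ₒ + Σ P·[anion]ᵢ) / (Σ P·[cation]ᵢ + Σ P·[anion]ₒ)]
Numerator = 1×7.39 + 14×148 + 0.47×36.5 = 2097
Denominator = 1×120 + 14×24.3 + 0.47×111 = 512.4
Vm = 59.1 · log₁₀(4.0919) = 59.1 × (0.6119) = 36.16 mV

36.2 mV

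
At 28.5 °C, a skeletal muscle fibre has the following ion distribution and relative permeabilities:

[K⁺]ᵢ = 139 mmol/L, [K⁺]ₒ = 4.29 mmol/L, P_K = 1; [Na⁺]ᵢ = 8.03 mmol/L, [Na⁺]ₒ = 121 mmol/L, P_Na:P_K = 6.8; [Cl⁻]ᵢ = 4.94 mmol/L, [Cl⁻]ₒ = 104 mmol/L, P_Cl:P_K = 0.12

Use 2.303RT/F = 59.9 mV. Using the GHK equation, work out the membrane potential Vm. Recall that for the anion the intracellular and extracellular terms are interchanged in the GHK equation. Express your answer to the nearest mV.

36 mV

Vm = 59.9 · log₁₀[(Σ P·[cation]ₒ + Σ P·[anion]ᵢ) / (Σ P·[cation]ᵢ + Σ P·[anion]ₒ)]
Numerator = 1×4.29 + 6.8×121 + 0.12×4.94 = 827.7
Denominator = 1×139 + 6.8×8.03 + 0.12×104 = 206.1
Vm = 59.9 · log₁₀(4.0162) = 59.9 × (0.6038) = 36.17 mV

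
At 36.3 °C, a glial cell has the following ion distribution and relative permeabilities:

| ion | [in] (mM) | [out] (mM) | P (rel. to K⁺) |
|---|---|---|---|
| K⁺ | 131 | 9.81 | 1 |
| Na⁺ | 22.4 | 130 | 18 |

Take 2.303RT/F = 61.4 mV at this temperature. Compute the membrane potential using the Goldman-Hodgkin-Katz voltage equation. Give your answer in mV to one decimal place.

Vm = 61.4 · log₁₀[(Σ P·[cation]ₒ + Σ P·[anion]ᵢ) / (Σ P·[cation]ᵢ + Σ P·[anion]ₒ)]
Numerator = 1×9.81 + 18×130 = 2350
Denominator = 1×131 + 18×22.4 = 534.2
Vm = 61.4 · log₁₀(4.3987) = 61.4 × (0.6433) = 39.50 mV

39.5 mV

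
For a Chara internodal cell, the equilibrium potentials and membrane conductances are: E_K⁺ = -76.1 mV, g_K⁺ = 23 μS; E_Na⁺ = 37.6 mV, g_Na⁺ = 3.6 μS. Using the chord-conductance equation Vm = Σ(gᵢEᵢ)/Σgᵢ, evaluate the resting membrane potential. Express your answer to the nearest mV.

Σ gᵢEᵢ = 23·(-76.1) + 3.6·(37.6) = -1614.94
Σ gᵢ = 23 + 3.6 = 26.6
Vm = -1614.94 / 26.6 = -60.71 mV

-61 mV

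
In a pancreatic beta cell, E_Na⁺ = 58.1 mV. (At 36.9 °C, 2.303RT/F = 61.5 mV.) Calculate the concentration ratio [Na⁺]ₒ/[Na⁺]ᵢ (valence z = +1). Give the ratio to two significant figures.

log₁₀([out]/[in]) = E·z/(61.5) = 58.1 × 1 / 61.5 = 0.9447
[out]/[in] = 10^(0.9447) = 8.805

8.8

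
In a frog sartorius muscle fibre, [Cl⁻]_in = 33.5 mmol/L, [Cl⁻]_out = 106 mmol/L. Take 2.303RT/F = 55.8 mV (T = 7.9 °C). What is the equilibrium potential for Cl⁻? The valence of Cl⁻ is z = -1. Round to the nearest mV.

-28 mV

E = (55.8/z) · log₁₀([Cl⁻]_out/[Cl⁻]_in) with z = -1.
For an anion, dividing by z = -1 reverses the sign.
= (55.8/-1) · log₁₀(106/33.5) = -55.80 · log₁₀(3.164)
= -55.80 · (0.5003) = -27.91 mV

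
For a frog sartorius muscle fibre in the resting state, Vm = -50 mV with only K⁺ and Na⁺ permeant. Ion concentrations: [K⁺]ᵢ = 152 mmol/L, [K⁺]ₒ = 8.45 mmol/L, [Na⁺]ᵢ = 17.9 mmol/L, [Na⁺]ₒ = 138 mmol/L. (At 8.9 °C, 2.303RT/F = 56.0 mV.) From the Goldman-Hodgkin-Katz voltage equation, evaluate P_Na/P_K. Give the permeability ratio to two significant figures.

Let α = P_Na/P_K. GHK: Vm = 56.0·log₁₀[(Kₒ + α·Naₒ)/(Kᵢ + α·Naᵢ)].
10^(Vm/56.0) = 10^(-50.0/56.0) = 0.12798
So 0.12798·(Kᵢ + α·Naᵢ) = Kₒ + α·Naₒ → α = (0.12798·152.0 − 8.45) / (138.0 − 0.12798·17.9)
α = (19.45 − 8.45) / (138.0 − 2.291) = 11/135.7 = 0.08108

0.081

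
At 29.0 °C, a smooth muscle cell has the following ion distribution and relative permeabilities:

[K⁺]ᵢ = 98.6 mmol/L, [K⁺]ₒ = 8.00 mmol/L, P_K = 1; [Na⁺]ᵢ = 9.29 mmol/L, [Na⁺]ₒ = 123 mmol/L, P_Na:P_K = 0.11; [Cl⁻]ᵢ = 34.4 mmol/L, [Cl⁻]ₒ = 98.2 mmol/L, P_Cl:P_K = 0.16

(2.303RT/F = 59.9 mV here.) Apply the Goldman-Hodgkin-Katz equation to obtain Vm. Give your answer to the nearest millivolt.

-38 mV

Vm = 59.9 · log₁₀[(Σ P·[cation]ₒ + Σ P·[anion]ᵢ) / (Σ P·[cation]ᵢ + Σ P·[anion]ₒ)]
Numerator = 1×8.00 + 0.11×123 + 0.16×34.4 = 27.03
Denominator = 1×98.6 + 0.11×9.29 + 0.16×98.2 = 115.3
Vm = 59.9 · log₁₀(0.2344) = 59.9 × (-0.6300) = -37.74 mV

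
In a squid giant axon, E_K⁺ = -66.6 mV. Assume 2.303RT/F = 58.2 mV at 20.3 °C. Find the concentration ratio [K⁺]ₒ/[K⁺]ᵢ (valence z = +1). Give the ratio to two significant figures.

0.072

log₁₀([out]/[in]) = E·z/(58.2) = -66.6 × 1 / 58.2 = -1.1443
[out]/[in] = 10^(-1.1443) = 0.07172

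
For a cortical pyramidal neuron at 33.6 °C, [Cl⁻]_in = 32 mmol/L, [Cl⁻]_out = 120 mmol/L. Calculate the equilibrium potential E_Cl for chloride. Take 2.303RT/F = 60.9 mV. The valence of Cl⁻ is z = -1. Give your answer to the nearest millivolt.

E = (60.9/z) · log₁₀([Cl⁻]_out/[Cl⁻]_in) with z = -1.
For an anion, dividing by z = -1 reverses the sign.
= (60.9/-1) · log₁₀(120/32) = -60.90 · log₁₀(3.75)
= -60.90 · (0.5740) = -34.96 mV

-35 mV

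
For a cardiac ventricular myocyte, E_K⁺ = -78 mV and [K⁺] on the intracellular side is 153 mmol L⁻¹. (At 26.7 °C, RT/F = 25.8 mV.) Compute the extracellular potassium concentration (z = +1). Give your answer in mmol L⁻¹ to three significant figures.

7.44 mmol L⁻¹

Nernst: E = (25.8/1) · ln([out]/[in]), so ln([out]/[in]) = -78.0 × 1 / 25.8 = -3.0233.
[out]/[in] = e^(-3.0233) = 0.04864.
[out] = 0.04864 × 153 = 7.442 mmol L⁻¹.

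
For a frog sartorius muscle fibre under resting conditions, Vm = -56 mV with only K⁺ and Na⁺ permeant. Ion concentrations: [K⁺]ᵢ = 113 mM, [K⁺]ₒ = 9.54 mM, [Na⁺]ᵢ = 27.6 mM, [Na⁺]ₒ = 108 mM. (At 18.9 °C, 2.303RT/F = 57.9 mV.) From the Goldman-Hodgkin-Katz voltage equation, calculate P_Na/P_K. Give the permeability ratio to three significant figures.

Let α = P_Na/P_K. GHK: Vm = 57.9·log₁₀[(Kₒ + α·Naₒ)/(Kᵢ + α·Naᵢ)].
10^(Vm/57.9) = 10^(-56.0/57.9) = 0.10785
So 0.10785·(Kᵢ + α·Naᵢ) = Kₒ + α·Naₒ → α = (0.10785·113.0 − 9.54) / (108.0 − 0.10785·27.6)
α = (12.19 − 9.54) / (108.0 − 2.977) = 2.647/105 = 0.0252

0.0252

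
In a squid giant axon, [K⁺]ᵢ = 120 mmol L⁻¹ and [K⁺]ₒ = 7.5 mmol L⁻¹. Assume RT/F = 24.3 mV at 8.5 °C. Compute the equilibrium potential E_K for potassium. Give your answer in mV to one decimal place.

-67.4 mV

E = (24.3/z) · ln([K⁺]_out/[K⁺]_in) with z = +1.
= (24.3/1) · ln(7.5/120) = 24.30 · ln(0.0625)
= 24.30 · (-2.7726) = -67.37 mV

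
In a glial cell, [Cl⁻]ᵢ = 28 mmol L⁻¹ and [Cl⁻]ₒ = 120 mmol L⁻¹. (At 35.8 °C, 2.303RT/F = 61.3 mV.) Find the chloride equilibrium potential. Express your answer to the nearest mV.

E = (61.3/z) · log₁₀([Cl⁻]_out/[Cl⁻]_in) with z = -1.
For an anion, dividing by z = -1 reverses the sign.
= (61.3/-1) · log₁₀(120/28) = -61.30 · log₁₀(4.286)
= -61.30 · (0.6320) = -38.74 mV

-39 mV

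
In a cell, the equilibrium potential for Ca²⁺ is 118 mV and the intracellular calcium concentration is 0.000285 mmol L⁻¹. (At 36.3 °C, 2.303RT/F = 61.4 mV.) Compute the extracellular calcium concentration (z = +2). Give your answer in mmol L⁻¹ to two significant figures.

Nernst: E = (61.4/2) · log₁₀([out]/[in]), so log₁₀([out]/[in]) = 118.0 × 2 / 61.4 = 3.8436.
[out]/[in] = 10^(3.8436) = 6977.
[out] = 6977 × 0.000285 = 1.988 mmol L⁻¹.

2.0 mmol L⁻¹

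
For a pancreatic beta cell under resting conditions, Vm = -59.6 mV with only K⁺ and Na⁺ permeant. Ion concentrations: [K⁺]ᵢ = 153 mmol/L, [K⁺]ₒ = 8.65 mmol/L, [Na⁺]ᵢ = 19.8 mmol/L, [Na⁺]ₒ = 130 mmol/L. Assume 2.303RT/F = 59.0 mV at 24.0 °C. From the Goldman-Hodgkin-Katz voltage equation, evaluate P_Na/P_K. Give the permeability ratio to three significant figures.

Let α = P_Na/P_K. GHK: Vm = 59.0·log₁₀[(Kₒ + α·Naₒ)/(Kᵢ + α·Naᵢ)].
10^(Vm/59.0) = 10^(-59.6/59.0) = 0.097686
So 0.097686·(Kᵢ + α·Naᵢ) = Kₒ + α·Naₒ → α = (0.097686·153.0 − 8.65) / (130.0 − 0.097686·19.8)
α = (14.95 − 8.65) / (130.0 − 1.934) = 6.296/128.1 = 0.04916

0.0492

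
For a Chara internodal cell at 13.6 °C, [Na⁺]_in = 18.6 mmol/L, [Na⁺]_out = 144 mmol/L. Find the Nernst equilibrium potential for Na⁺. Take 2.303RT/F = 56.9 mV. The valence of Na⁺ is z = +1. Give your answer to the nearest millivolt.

E = (56.9/z) · log₁₀([Na⁺]_out/[Na⁺]_in) with z = +1.
= (56.9/1) · log₁₀(144/18.6) = 56.90 · log₁₀(7.742)
= 56.90 · (0.8888) = 50.58 mV

51 mV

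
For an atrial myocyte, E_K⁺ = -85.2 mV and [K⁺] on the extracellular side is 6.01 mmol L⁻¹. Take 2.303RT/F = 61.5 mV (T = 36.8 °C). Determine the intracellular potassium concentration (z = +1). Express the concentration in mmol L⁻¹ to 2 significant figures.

Nernst: E = (61.5/1) · log₁₀([out]/[in]), so log₁₀([out]/[in]) = -85.2 × 1 / 61.5 = -1.3854.
[out]/[in] = 10^(-1.3854) = 0.04118.
[in] = 6.01 / 0.04118 = 146 mmol L⁻¹.

150 mmol L⁻¹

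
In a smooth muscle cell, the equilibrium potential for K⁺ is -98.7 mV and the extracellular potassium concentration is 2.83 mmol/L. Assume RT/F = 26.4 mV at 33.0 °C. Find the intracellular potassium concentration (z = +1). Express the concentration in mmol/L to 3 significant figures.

119 mmol/L

Nernst: E = (26.4/1) · ln([out]/[in]), so ln([out]/[in]) = -98.7 × 1 / 26.4 = -3.7386.
[out]/[in] = e^(-3.7386) = 0.02379.
[in] = 2.83 / 0.02379 = 119 mmol/L.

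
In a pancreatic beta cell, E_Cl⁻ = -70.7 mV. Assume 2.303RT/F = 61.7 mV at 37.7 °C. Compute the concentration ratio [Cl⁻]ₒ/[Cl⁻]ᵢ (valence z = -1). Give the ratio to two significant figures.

14

log₁₀([out]/[in]) = E·z/(61.7) = -70.7 × -1 / 61.7 = 1.1459
[out]/[in] = 10^(1.1459) = 13.99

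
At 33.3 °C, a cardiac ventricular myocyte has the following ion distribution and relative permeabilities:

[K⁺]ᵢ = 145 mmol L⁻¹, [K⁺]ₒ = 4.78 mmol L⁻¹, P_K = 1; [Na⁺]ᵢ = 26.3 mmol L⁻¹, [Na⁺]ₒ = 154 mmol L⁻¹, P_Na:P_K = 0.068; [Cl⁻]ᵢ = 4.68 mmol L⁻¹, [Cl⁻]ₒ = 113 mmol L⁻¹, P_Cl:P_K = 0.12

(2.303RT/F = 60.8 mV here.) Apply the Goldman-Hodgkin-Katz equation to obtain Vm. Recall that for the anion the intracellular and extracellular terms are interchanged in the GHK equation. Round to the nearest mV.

-61 mV

Vm = 60.8 · log₁₀[(Σ P·[cation]ₒ + Σ P·[anion]ᵢ) / (Σ P·[cation]ᵢ + Σ P·[anion]ₒ)]
Numerator = 1×4.78 + 0.068×154 + 0.12×4.68 = 15.81
Denominator = 1×145 + 0.068×26.3 + 0.12×113 = 160.3
Vm = 60.8 · log₁₀(0.09862) = 60.8 × (-1.0060) = -61.17 mV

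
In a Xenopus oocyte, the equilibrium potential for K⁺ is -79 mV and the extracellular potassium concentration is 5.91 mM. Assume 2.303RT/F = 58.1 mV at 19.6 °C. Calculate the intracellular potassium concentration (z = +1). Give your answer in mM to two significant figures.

Nernst: E = (58.1/1) · log₁₀([out]/[in]), so log₁₀([out]/[in]) = -79.0 × 1 / 58.1 = -1.3597.
[out]/[in] = 10^(-1.3597) = 0.04368.
[in] = 5.91 / 0.04368 = 135.3 mM.

140 mM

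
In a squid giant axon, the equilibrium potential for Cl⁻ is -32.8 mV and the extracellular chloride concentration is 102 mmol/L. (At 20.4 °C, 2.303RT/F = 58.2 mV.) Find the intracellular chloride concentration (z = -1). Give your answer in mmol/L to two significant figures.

28 mmol/L

Nernst: E = (58.2/-1) · log₁₀([out]/[in]), so log₁₀([out]/[in]) = -32.8 × -1 / 58.2 = 0.5636.
[out]/[in] = 10^(0.5636) = 3.661.
[in] = 102 / 3.661 = 27.86 mmol/L.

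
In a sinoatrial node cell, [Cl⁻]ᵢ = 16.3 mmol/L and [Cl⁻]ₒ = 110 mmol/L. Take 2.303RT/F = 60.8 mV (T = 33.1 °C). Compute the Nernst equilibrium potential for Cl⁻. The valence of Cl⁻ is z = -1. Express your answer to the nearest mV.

E = (60.8/z) · log₁₀([Cl⁻]_out/[Cl⁻]_in) with z = -1.
For an anion, dividing by z = -1 reverses the sign.
= (60.8/-1) · log₁₀(110/16.3) = -60.80 · log₁₀(6.748)
= -60.80 · (0.8292) = -50.42 mV

-50 mV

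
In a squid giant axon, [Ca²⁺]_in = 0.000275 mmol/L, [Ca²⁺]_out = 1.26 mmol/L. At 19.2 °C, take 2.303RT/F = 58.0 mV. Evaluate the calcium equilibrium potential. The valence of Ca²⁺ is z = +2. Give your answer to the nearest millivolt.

106 mV

E = (58.0/z) · log₁₀([Ca²⁺]_out/[Ca²⁺]_in) with z = +2.
= (58.0/2) · log₁₀(1.26/0.000275) = 29.00 · log₁₀(4582)
= 29.00 · (3.6610) = 106.17 mV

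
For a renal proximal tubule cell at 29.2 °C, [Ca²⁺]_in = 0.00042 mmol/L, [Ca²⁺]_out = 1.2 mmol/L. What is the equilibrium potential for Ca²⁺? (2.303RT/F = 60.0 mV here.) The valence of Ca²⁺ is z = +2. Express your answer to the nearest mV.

104 mV

E = (60.0/z) · log₁₀([Ca²⁺]_out/[Ca²⁺]_in) with z = +2.
= (60.0/2) · log₁₀(1.2/0.00042) = 30.00 · log₁₀(2857)
= 30.00 · (3.4559) = 103.68 mV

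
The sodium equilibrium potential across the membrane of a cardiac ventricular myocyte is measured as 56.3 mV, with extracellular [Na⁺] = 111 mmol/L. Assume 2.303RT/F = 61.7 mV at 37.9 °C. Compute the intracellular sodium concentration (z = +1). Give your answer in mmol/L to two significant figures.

Nernst: E = (61.7/1) · log₁₀([out]/[in]), so log₁₀([out]/[in]) = 56.3 × 1 / 61.7 = 0.9125.
[out]/[in] = 10^(0.9125) = 8.175.
[in] = 111 / 8.175 = 13.58 mmol/L.

14 mmol/L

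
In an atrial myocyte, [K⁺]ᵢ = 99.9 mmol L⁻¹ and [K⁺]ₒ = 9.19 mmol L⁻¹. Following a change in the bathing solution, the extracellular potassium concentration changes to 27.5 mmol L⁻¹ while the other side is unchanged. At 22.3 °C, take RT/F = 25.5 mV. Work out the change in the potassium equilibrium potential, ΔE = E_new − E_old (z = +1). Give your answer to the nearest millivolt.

E_old = (25.5/1)·ln(9.19/99.9) = -60.84 mV
E_new = (25.5/1)·ln(27.5/99.9) = -32.89 mV
ΔE = -32.89 − (-60.84) = 27.95 mV

28 mV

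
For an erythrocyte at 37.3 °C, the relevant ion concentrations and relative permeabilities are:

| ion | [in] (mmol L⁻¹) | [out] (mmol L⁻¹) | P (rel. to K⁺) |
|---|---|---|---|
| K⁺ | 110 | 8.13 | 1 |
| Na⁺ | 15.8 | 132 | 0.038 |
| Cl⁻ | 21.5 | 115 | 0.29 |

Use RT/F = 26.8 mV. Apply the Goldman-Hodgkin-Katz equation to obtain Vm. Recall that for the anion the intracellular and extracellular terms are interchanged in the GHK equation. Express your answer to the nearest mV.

-54 mV

Vm = 26.8 · ln[(Σ P·[cation]ₒ + Σ P·[anion]ᵢ) / (Σ P·[cation]ᵢ + Σ P·[anion]ₒ)]
Numerator = 1×8.13 + 0.038×132 + 0.29×21.5 = 19.38
Denominator = 1×110 + 0.038×15.8 + 0.29×115 = 144
Vm = 26.8 · ln(0.13464) = 26.8 × (-2.0052) = -53.74 mV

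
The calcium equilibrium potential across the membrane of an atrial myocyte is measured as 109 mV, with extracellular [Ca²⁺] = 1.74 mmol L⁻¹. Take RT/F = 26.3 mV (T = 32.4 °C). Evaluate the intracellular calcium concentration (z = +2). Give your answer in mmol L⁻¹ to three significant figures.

0.000437 mmol L⁻¹

Nernst: E = (26.3/2) · ln([out]/[in]), so ln([out]/[in]) = 109.0 × 2 / 26.3 = 8.2890.
[out]/[in] = e^(8.2890) = 3980.
[in] = 1.74 / 3980 = 0.0004372 mmol L⁻¹.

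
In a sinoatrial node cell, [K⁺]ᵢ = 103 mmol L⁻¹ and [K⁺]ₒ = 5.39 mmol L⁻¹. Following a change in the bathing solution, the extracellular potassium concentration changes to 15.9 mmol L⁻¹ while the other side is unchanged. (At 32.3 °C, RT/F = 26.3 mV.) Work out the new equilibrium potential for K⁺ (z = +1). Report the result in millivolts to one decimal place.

After the shift: [K⁺]_out = 15.9, [K⁺]_in = 103 mmol L⁻¹.
E_new = (26.3/1)·ln(15.9/103) = 26.30 · (-1.8684) = -49.14 mV

-49.1 mV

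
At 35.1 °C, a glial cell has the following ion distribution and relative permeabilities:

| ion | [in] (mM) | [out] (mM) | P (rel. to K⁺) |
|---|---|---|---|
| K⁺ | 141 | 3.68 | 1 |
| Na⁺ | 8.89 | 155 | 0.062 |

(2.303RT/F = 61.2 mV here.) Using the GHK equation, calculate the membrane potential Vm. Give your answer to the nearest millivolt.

-63 mV

Vm = 61.2 · log₁₀[(Σ P·[cation]ₒ + Σ P·[anion]ᵢ) / (Σ P·[cation]ᵢ + Σ P·[anion]ₒ)]
Numerator = 1×3.68 + 0.062×155 = 13.29
Denominator = 1×141 + 0.062×8.89 = 141.6
Vm = 61.2 · log₁₀(0.093888) = 61.2 × (-1.0274) = -62.88 mV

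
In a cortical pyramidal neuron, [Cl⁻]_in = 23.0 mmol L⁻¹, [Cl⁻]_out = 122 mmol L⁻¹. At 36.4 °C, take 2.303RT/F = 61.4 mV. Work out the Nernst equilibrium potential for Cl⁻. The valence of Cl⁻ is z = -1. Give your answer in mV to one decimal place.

E = (61.4/z) · log₁₀([Cl⁻]_out/[Cl⁻]_in) with z = -1.
For an anion, dividing by z = -1 reverses the sign.
= (61.4/-1) · log₁₀(122/23.0) = -61.40 · log₁₀(5.304)
= -61.40 · (0.7246) = -44.49 mV

-44.5 mV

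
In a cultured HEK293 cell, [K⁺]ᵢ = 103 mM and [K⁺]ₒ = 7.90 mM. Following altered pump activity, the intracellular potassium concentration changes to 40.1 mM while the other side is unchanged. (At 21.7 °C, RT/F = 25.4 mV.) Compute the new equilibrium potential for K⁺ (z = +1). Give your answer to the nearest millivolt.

-41 mV

After the shift: [K⁺]_out = 7.90, [K⁺]_in = 40.1 mM.
E_new = (25.4/1)·ln(7.90/40.1) = 25.40 · (-1.6245) = -41.26 mV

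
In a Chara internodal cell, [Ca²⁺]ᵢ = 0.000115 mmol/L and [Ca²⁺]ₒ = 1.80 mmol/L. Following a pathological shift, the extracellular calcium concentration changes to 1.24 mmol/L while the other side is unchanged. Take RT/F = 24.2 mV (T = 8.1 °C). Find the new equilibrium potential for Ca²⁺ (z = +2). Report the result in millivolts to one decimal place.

After the shift: [Ca²⁺]_out = 1.24, [Ca²⁺]_in = 0.000115 mmol/L.
E_new = (24.2/2)·ln(1.24/0.000115) = 12.10 · (9.2857) = 112.36 mV

112.4 mV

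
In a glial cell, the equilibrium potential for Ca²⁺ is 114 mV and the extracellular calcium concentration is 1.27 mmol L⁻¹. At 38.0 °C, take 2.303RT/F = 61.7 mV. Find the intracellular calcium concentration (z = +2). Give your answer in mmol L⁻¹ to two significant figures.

0.00026 mmol L⁻¹

Nernst: E = (61.7/2) · log₁₀([out]/[in]), so log₁₀([out]/[in]) = 114.0 × 2 / 61.7 = 3.6953.
[out]/[in] = 10^(3.6953) = 4958.
[in] = 1.27 / 4958 = 0.0002562 mmol L⁻¹.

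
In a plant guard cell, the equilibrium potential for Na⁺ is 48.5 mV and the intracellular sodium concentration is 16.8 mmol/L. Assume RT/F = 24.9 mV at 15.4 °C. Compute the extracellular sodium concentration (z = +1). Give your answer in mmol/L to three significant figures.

Nernst: E = (24.9/1) · ln([out]/[in]), so ln([out]/[in]) = 48.5 × 1 / 24.9 = 1.9478.
[out]/[in] = e^(1.9478) = 7.013.
[out] = 7.013 × 16.8 = 117.8 mmol/L.

118 mmol/L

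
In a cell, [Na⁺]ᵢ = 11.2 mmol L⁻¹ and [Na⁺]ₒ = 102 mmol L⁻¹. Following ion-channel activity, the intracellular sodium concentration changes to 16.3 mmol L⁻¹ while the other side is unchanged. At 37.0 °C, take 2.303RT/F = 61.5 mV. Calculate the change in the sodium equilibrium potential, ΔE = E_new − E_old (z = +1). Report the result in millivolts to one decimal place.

E_old = (61.5/1)·log₁₀(102/11.2) = 59.00 mV
E_new = (61.5/1)·log₁₀(102/16.3) = 48.98 mV
ΔE = 48.98 − (59.00) = -10.02 mV

-10.0 mV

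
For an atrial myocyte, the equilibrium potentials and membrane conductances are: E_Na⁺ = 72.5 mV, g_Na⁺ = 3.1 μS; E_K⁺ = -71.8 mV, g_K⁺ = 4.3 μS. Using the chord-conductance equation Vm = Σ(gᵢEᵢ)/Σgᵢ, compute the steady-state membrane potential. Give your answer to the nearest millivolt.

-11 mV

Σ gᵢEᵢ = 3.1·(72.5) + 4.3·(-71.8) = -83.99
Σ gᵢ = 3.1 + 4.3 = 7.4
Vm = -83.99 / 7.4 = -11.35 mV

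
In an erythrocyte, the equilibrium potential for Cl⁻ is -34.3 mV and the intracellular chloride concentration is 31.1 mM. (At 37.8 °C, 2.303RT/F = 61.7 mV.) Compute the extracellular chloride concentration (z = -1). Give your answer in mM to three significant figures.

112 mM

Nernst: E = (61.7/-1) · log₁₀([out]/[in]), so log₁₀([out]/[in]) = -34.3 × -1 / 61.7 = 0.5559.
[out]/[in] = 10^(0.5559) = 3.597.
[out] = 3.597 × 31.1 = 111.9 mM.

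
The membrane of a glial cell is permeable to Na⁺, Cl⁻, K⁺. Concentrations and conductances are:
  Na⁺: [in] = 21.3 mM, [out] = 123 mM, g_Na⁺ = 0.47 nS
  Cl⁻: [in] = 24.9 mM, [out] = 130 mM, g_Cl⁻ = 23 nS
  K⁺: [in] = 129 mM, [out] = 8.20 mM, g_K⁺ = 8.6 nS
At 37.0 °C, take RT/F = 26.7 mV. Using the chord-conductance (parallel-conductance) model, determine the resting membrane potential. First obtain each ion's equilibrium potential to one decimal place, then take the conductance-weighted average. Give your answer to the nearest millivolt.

-51 mV

E_Na⁺ = (26.7/1)·ln(123/21.3) = 46.8 mV
E_Cl⁻ = (26.7/-1)·ln(130/24.9) = -44.1 mV
E_K⁺ = (26.7/1)·ln(8.20/129) = -73.6 mV
Vm = (Σ gᵢEᵢ)/(Σ gᵢ) = (0.47·46.8 + 23·-44.1 + 8.6·-73.6) / (0.47 + 23 + 8.6)
= -1625.26 / 32.07 = -50.68 mV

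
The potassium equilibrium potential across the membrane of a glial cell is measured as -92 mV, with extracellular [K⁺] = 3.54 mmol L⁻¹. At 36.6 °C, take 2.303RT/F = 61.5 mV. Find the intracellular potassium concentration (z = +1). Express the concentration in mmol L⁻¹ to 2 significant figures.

Nernst: E = (61.5/1) · log₁₀([out]/[in]), so log₁₀([out]/[in]) = -92.0 × 1 / 61.5 = -1.4959.
[out]/[in] = 10^(-1.4959) = 0.03192.
[in] = 3.54 / 0.03192 = 110.9 mmol L⁻¹.

110 mmol L⁻¹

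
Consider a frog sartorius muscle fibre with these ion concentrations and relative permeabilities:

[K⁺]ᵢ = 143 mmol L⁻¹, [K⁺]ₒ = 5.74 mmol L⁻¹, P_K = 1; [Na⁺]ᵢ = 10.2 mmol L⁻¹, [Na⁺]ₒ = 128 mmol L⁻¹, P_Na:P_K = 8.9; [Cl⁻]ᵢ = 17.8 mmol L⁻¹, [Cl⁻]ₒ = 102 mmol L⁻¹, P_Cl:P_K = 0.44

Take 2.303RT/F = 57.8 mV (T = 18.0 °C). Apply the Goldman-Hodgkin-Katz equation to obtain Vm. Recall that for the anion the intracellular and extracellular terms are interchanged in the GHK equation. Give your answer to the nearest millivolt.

36 mV

Vm = 57.8 · log₁₀[(Σ P·[cation]ₒ + Σ P·[anion]ᵢ) / (Σ P·[cation]ᵢ + Σ P·[anion]ₒ)]
Numerator = 1×5.74 + 8.9×128 + 0.44×17.8 = 1153
Denominator = 1×143 + 8.9×10.2 + 0.44×102 = 278.7
Vm = 57.8 · log₁₀(4.1368) = 57.8 × (0.6167) = 35.64 mV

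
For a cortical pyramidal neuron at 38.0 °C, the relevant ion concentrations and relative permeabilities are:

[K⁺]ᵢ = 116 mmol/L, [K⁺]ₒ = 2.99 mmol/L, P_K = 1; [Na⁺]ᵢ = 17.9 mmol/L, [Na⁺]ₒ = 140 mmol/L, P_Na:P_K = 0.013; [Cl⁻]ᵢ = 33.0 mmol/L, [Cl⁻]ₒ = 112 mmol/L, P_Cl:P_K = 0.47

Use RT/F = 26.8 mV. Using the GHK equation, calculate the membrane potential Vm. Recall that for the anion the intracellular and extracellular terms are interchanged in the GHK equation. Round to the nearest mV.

Vm = 26.8 · ln[(Σ P·[cation]ₒ + Σ P·[anion]ᵢ) / (Σ P·[cation]ᵢ + Σ P·[anion]ₒ)]
Numerator = 1×2.99 + 0.013×140 + 0.47×33.0 = 20.32
Denominator = 1×116 + 0.013×17.9 + 0.47×112 = 168.9
Vm = 26.8 · ln(0.12033) = 26.8 × (-2.1175) = -56.75 mV

-57 mV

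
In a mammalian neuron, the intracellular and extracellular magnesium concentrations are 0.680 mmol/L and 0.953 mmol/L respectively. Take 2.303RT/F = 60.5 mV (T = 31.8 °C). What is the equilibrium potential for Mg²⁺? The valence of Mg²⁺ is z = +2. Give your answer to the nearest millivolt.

E = (60.5/z) · log₁₀([Mg²⁺]_out/[Mg²⁺]_in) with z = +2.
= (60.5/2) · log₁₀(0.953/0.680) = 30.25 · log₁₀(1.401)
= 30.25 · (0.1466) = 4.43 mV

4 mV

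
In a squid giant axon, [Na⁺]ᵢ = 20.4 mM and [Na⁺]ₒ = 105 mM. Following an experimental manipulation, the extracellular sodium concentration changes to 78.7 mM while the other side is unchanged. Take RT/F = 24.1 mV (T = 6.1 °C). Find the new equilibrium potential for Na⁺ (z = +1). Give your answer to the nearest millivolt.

After the shift: [Na⁺]_out = 78.7, [Na⁺]_in = 20.4 mM.
E_new = (24.1/1)·ln(78.7/20.4) = 24.10 · (1.3501) = 32.54 mV

33 mV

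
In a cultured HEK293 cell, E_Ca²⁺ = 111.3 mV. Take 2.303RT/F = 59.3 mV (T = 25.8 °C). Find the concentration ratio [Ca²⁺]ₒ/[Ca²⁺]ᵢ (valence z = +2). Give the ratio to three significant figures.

5670

log₁₀([out]/[in]) = E·z/(59.3) = 111.3 × 2 / 59.3 = 3.7538
[out]/[in] = 10^(3.7538) = 5673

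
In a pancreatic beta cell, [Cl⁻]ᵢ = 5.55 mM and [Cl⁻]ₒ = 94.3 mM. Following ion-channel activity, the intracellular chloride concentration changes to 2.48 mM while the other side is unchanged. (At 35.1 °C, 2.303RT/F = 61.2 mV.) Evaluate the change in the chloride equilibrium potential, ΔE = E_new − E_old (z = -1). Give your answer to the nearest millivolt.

E_old = (61.2/-1)·log₁₀(94.3/5.55) = -75.29 mV
E_new = (61.2/-1)·log₁₀(94.3/2.48) = -96.70 mV
ΔE = -96.70 − (-75.29) = -21.41 mV

-21 mV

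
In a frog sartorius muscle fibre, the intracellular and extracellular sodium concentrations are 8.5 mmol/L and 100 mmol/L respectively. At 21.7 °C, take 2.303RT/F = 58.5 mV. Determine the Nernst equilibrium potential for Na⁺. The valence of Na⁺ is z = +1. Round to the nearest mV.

E = (58.5/z) · log₁₀([Na⁺]_out/[Na⁺]_in) with z = +1.
= (58.5/1) · log₁₀(100/8.5) = 58.50 · log₁₀(11.76)
= 58.50 · (1.0706) = 62.63 mV

63 mV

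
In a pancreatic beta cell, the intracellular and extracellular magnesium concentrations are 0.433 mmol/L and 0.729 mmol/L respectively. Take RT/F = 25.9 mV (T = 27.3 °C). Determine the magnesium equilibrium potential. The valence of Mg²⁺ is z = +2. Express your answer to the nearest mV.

E = (25.9/z) · ln([Mg²⁺]_out/[Mg²⁺]_in) with z = +2.
= (25.9/2) · ln(0.729/0.433) = 12.95 · ln(1.684)
= 12.95 · (0.5209) = 6.75 mV

7 mV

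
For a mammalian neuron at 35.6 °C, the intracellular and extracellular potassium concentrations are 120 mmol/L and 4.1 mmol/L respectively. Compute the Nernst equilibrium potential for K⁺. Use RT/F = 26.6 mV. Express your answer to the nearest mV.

-90 mV

E = (26.6/z) · ln([K⁺]_out/[K⁺]_in) with z = +1.
= (26.6/1) · ln(4.1/120) = 26.60 · ln(0.03417)
= 26.60 · (-3.3765) = -89.82 mV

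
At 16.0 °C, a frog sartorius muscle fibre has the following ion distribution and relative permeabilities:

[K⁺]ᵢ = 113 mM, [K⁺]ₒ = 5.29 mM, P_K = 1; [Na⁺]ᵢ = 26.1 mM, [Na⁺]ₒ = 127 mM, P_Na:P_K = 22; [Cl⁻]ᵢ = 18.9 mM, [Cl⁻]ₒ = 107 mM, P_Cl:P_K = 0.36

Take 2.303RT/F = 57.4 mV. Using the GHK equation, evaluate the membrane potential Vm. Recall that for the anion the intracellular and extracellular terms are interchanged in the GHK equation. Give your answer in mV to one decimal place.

33.7 mV

Vm = 57.4 · log₁₀[(Σ P·[cation]ₒ + Σ P·[anion]ᵢ) / (Σ P·[cation]ᵢ + Σ P·[anion]ₒ)]
Numerator = 1×5.29 + 22×127 + 0.36×18.9 = 2806
Denominator = 1×113 + 22×26.1 + 0.36×107 = 725.7
Vm = 57.4 · log₁₀(3.8666) = 57.4 × (0.5873) = 33.71 mV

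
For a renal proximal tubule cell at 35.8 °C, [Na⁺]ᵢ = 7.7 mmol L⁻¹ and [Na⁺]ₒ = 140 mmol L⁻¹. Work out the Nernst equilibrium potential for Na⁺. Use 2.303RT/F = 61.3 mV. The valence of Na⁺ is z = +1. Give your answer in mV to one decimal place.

77.2 mV

E = (61.3/z) · log₁₀([Na⁺]_out/[Na⁺]_in) with z = +1.
= (61.3/1) · log₁₀(140/7.7) = 61.30 · log₁₀(18.18)
= 61.30 · (1.2596) = 77.22 mV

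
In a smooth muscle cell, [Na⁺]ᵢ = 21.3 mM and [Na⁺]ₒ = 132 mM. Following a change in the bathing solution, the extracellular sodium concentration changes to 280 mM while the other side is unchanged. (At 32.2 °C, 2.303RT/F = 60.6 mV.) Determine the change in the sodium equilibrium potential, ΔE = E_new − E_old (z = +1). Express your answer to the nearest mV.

20 mV

E_old = (60.6/1)·log₁₀(132/21.3) = 48.01 mV
E_new = (60.6/1)·log₁₀(280/21.3) = 67.80 mV
ΔE = 67.80 − (48.01) = 19.79 mV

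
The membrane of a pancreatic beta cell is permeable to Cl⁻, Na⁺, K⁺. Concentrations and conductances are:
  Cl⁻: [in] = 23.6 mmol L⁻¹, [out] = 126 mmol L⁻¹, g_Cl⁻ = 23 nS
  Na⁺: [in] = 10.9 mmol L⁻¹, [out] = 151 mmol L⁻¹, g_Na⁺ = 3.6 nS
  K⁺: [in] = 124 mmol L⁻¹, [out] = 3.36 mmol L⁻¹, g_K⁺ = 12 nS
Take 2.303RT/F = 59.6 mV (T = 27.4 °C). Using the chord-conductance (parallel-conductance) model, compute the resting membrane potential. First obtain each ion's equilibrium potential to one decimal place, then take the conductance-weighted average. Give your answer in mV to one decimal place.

E_Cl⁻ = (59.6/-1)·log₁₀(126/23.6) = -43.4 mV
E_Na⁺ = (59.6/1)·log₁₀(151/10.9) = 68.0 mV
E_K⁺ = (59.6/1)·log₁₀(3.36/124) = -93.4 mV
Vm = (Σ gᵢEᵢ)/(Σ gᵢ) = (23·-43.4 + 3.6·68.0 + 12·-93.4) / (23 + 3.6 + 12)
= -1874.20 / 38.6 = -48.55 mV

-48.6 mV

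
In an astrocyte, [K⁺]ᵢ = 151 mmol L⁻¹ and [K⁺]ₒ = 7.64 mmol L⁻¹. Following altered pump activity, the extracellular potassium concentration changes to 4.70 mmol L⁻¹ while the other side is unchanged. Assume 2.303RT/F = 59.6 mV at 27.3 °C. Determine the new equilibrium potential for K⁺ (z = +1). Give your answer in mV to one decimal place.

-89.8 mV

After the shift: [K⁺]_out = 4.70, [K⁺]_in = 151 mmol L⁻¹.
E_new = (59.6/1)·log₁₀(4.70/151) = 59.60 · (-1.5069) = -89.81 mV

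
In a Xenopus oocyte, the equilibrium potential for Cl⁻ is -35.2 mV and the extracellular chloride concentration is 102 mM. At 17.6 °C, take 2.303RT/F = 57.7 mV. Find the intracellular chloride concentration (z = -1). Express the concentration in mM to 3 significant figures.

Nernst: E = (57.7/-1) · log₁₀([out]/[in]), so log₁₀([out]/[in]) = -35.2 × -1 / 57.7 = 0.6101.
[out]/[in] = 10^(0.6101) = 4.074.
[in] = 102 / 4.074 = 25.04 mM.

25.0 mM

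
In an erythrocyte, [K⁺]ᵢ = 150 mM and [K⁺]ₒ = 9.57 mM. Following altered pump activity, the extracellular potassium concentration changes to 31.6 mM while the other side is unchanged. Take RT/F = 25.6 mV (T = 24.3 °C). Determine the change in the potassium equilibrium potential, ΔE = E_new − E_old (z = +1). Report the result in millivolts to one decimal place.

30.6 mV

E_old = (25.6/1)·ln(9.57/150) = -70.45 mV
E_new = (25.6/1)·ln(31.6/150) = -39.87 mV
ΔE = -39.87 − (-70.45) = 30.58 mV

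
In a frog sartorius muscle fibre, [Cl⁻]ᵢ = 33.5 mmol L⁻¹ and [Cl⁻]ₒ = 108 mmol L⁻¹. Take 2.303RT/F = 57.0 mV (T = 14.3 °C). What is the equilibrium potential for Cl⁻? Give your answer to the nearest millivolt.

-29 mV

E = (57.0/z) · log₁₀([Cl⁻]_out/[Cl⁻]_in) with z = -1.
For an anion, dividing by z = -1 reverses the sign.
= (57.0/-1) · log₁₀(108/33.5) = -57.00 · log₁₀(3.224)
= -57.00 · (0.5084) = -28.98 mV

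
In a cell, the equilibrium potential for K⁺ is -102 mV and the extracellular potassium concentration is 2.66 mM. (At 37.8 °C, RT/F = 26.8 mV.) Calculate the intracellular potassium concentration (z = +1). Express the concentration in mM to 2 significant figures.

120 mM

Nernst: E = (26.8/1) · ln([out]/[in]), so ln([out]/[in]) = -102.0 × 1 / 26.8 = -3.8060.
[out]/[in] = e^(-3.8060) = 0.02224.
[in] = 2.66 / 0.02224 = 119.6 mM.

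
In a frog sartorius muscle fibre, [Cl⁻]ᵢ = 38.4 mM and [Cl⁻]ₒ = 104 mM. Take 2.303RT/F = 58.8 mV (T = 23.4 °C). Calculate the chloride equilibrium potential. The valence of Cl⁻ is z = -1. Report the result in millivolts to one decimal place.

E = (58.8/z) · log₁₀([Cl⁻]_out/[Cl⁻]_in) with z = -1.
For an anion, dividing by z = -1 reverses the sign.
= (58.8/-1) · log₁₀(104/38.4) = -58.80 · log₁₀(2.708)
= -58.80 · (0.4327) = -25.44 mV

-25.4 mV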